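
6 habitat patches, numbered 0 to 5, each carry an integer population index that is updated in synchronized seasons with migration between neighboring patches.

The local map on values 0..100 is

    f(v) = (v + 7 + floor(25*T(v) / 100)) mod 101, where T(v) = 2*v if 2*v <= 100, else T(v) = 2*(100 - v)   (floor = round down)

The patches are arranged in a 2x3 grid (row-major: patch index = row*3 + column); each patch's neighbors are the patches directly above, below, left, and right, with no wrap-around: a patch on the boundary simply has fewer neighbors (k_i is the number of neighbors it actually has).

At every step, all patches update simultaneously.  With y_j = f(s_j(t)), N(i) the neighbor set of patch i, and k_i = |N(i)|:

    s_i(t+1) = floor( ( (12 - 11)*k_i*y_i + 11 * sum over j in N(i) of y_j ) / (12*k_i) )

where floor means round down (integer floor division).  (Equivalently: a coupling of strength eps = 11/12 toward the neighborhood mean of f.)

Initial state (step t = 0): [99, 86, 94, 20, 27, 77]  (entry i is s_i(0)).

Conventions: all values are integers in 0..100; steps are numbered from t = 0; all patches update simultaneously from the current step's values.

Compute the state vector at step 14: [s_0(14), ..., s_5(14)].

Answer: [71, 8, 70, 9, 71, 8]

Derivation:
t=0: [99, 86, 94, 20, 27, 77]
t=1: [63, 25, 89, 26, 74, 30]
t=2: [48, 59, 44, 87, 51, 47]
t=3: [91, 78, 80, 82, 87, 77]
t=4: [89, 68, 95, 54, 96, 98]
t=5: [80, 9, 44, 8, 55, 3]
t=6: [25, 79, 20, 84, 22, 72]
t=7: [93, 44, 89, 46, 91, 43]
t=8: [68, 7, 66, 7, 67, 6]
t=9: [23, 84, 22, 84, 22, 83]
t=10: [94, 45, 93, 45, 93, 44]
t=11: [68, 8, 67, 8, 67, 7]
t=12: [25, 84, 24, 84, 24, 83]
t=13: [94, 47, 93, 48, 94, 47]
t=14: [71, 8, 70, 9, 71, 8]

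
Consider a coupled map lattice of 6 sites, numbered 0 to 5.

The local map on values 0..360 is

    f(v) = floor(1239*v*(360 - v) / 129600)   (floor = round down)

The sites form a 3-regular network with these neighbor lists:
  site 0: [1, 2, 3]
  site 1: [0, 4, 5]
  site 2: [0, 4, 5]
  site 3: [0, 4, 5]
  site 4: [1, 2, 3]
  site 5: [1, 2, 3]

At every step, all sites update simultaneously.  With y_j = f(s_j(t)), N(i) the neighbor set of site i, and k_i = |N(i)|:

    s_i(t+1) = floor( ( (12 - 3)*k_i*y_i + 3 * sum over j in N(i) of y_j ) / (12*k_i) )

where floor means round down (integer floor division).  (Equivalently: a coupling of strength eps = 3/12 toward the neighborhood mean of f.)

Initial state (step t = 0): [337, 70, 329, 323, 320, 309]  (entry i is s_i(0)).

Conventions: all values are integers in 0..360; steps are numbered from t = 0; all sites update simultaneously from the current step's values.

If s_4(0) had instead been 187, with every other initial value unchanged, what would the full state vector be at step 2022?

Answer: [303, 303, 303, 303, 303, 304]
Key observation: The state at step 12, [307, 306, 306, 306, 307, 306], reappears at step 16: the system is in a cycle of period 4 from step 12 on.  Therefore the state at step 2022 equals the state at step 12 + ((2022 - 12) mod 4) = 14, which is [303, 303, 303, 303, 303, 304].

Derivation:
t=0: [337, 70, 329, 323, 187, 309]
t=1: [89, 189, 117, 129, 265, 146]
t=2: [244, 295, 267, 277, 251, 295]
t=3: [255, 196, 237, 223, 249, 190]
t=4: [264, 299, 277, 287, 271, 304]
t=5: [230, 183, 217, 202, 221, 170]
t=6: [289, 305, 295, 302, 295, 306]
t=7: [189, 164, 181, 169, 179, 160]
t=8: [308, 307, 308, 307, 308, 305]
t=9: [153, 155, 153, 155, 153, 158]
t=10: [302, 303, 302, 303, 302, 304]
t=11: [166, 165, 166, 165, 166, 162]
t=12: [307, 306, 306, 306, 307, 306]
t=13: [155, 156, 156, 156, 155, 157]
t=14: [303, 303, 303, 303, 303, 304]
t=15: [165, 164, 164, 164, 165, 162]
t=16: [307, 306, 306, 306, 307, 306]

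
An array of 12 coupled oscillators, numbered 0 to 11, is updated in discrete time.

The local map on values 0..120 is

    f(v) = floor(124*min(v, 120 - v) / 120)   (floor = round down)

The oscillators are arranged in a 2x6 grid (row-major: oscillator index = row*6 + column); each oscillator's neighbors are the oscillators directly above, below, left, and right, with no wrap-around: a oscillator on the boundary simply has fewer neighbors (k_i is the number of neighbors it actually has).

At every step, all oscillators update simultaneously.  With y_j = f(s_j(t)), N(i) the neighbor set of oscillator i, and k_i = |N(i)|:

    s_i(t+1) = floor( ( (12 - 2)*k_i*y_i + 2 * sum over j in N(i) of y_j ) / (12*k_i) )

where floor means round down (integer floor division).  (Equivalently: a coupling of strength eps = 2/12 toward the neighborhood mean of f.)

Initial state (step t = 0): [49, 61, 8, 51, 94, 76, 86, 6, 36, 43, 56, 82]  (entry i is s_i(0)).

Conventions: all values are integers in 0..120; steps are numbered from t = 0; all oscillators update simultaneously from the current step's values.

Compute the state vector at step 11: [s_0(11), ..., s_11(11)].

Simulating step by step:
t=0: [49, 61, 8, 51, 94, 76, 86, 6, 36, 43, 56, 82]
t=1: [49, 53, 14, 47, 30, 42, 33, 12, 34, 44, 53, 41]
t=2: [49, 49, 19, 45, 33, 41, 33, 16, 33, 45, 51, 43]
t=3: [48, 46, 23, 43, 36, 41, 33, 19, 32, 45, 50, 44]
t=4: [47, 44, 26, 42, 38, 41, 34, 22, 32, 45, 49, 45]
t=5: [46, 42, 28, 42, 40, 42, 35, 24, 32, 45, 48, 46]
t=6: [45, 41, 29, 42, 41, 43, 35, 26, 32, 45, 48, 46]
t=7: [44, 40, 30, 42, 42, 44, 36, 27, 33, 45, 48, 46]
t=8: [44, 39, 32, 42, 43, 45, 36, 28, 34, 45, 48, 47]
t=9: [43, 39, 34, 42, 44, 46, 36, 29, 35, 45, 48, 47]
t=10: [43, 39, 35, 42, 45, 46, 36, 30, 36, 45, 48, 48]
t=11: [43, 39, 36, 42, 46, 47, 37, 32, 37, 45, 48, 48]

Answer: [43, 39, 36, 42, 46, 47, 37, 32, 37, 45, 48, 48]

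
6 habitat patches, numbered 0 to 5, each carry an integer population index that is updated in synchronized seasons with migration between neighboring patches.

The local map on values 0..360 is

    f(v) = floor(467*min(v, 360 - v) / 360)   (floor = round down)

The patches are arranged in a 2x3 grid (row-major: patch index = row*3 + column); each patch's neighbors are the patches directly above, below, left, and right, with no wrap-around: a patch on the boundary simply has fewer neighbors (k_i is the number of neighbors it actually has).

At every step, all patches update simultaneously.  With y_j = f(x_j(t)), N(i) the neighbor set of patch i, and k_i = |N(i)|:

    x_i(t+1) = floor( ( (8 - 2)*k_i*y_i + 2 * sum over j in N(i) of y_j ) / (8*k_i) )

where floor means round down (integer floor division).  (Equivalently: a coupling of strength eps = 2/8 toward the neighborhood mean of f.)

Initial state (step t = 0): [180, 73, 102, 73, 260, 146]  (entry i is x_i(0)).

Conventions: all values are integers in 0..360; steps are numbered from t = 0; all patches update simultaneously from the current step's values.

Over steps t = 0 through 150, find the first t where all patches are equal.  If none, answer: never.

Simulating step by step:
t=0: [180, 73, 102, 73, 260, 146]  (not all equal)
t=1: [198, 111, 134, 115, 128, 174]  (not all equal)
t=2: [194, 153, 175, 158, 167, 211]  (not all equal)
t=3: [211, 203, 219, 206, 211, 200]  (not all equal)
t=4: [195, 199, 187, 197, 195, 202]  (not all equal)
t=5: [212, 210, 219, 211, 212, 207]  (not all equal)
t=6: [191, 192, 185, 192, 192, 195]  (not all equal)
t=7: [218, 218, 224, 217, 216, 216]  (not all equal)
t=8: [184, 183, 178, 185, 185, 184]  (not all equal)
t=9: [228, 228, 229, 227, 227, 228]  (not all equal)
t=10: [171, 170, 169, 171, 171, 170]  (not all equal)
t=11: [220, 220, 219, 221, 220, 220]  (not all equal)
t=12: [180, 181, 181, 180, 180, 181]  (not all equal)
t=13: [232, 232, 232, 233, 232, 232]  (not all equal)
t=14: [165, 166, 166, 164, 165, 166]  (not all equal)
t=15: [213, 214, 215, 212, 214, 214]  (not all equal)
t=16: [190, 189, 188, 190, 189, 188]  (not all equal)
t=17: [220, 221, 222, 220, 221, 222]  (not all equal)
t=18: [180, 180, 179, 180, 180, 179]  (not all equal)
t=19: [233, 232, 232, 233, 232, 232]  (not all equal)
t=20: [164, 165, 166, 164, 165, 166]  (not all equal)
t=21: [212, 213, 214, 212, 213, 214]  (not all equal)
t=22: [190, 190, 189, 190, 190, 189]  (not all equal)
t=23: [220, 220, 220, 220, 220, 220]  (all equal)

Answer: 23
Key observation: Synchronization is absorbing here: once all patches are equal they stay equal, and step 23 is the first all-equal step.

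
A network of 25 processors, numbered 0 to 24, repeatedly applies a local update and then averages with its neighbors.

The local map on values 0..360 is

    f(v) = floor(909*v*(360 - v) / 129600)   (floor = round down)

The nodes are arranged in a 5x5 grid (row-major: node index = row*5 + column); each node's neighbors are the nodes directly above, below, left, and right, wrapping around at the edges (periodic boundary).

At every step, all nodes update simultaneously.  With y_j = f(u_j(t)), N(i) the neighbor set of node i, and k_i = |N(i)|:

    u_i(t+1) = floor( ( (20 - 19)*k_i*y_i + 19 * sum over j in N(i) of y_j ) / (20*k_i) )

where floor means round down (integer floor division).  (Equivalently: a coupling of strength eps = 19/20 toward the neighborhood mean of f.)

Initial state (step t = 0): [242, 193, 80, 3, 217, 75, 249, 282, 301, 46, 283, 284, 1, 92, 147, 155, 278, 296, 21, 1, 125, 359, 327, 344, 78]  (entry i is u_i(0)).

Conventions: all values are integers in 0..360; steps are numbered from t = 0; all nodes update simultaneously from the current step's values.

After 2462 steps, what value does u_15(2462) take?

Answer: u_15(2462) = 217
Key observation: The state at step 8, [217, 217, 217, 217, 217, 217, 217, 217, 217, 217, 217, 217, 217, 217, 217, 217, 217, 217, 217, 217, 217, 217, 217, 217, 217], reappears at step 9: the system is in a cycle of period 1 from step 8 on.  Therefore the state at step 2462 equals the state at step 8 + ((2462 - 8) mod 1) = 8, which is [217, 217, 217, 217, 217, 217, 217, 217, 217, 217, 217, 217, 217, 217, 217, 217, 217, 217, 217, 217, 217, 217, 217, 217, 217].

Derivation:
t=0: [242, 193, 80, 3, 217, 75, 249, 282, 301, 46, 283, 284, 1, 92, 147, 155, 278, 296, 21, 1, 125, 359, 327, 344, 78]
t=1: [199, 142, 117, 127, 120, 160, 171, 120, 109, 173, 183, 127, 144, 102, 112, 134, 128, 74, 84, 153, 147, 158, 81, 69, 117]
t=2: [215, 217, 196, 184, 213, 225, 213, 208, 204, 203, 210, 219, 186, 190, 213, 218, 198, 184, 172, 193, 214, 201, 176, 179, 195]
t=3: [217, 221, 223, 223, 223, 219, 216, 223, 224, 218, 216, 221, 222, 223, 223, 221, 221, 225, 226, 221, 220, 221, 225, 226, 222]
t=4: [215, 215, 214, 213, 215, 217, 215, 214, 214, 214, 215, 216, 214, 213, 215, 215, 214, 213, 213, 213, 215, 214, 213, 213, 214]
t=5: [217, 218, 218, 218, 218, 218, 218, 218, 219, 218, 217, 218, 218, 218, 218, 218, 218, 219, 219, 218, 218, 218, 219, 219, 218]
t=6: [217, 217, 216, 216, 217, 217, 217, 216, 216, 216, 217, 217, 216, 216, 217, 217, 216, 216, 216, 216, 217, 216, 216, 216, 216]
t=7: [217, 217, 217, 217, 217, 217, 217, 217, 218, 217, 217, 217, 217, 217, 217, 217, 217, 218, 218, 217, 217, 217, 218, 218, 217]
t=8: [217, 217, 217, 217, 217, 217, 217, 217, 217, 217, 217, 217, 217, 217, 217, 217, 217, 217, 217, 217, 217, 217, 217, 217, 217]
t=9: [217, 217, 217, 217, 217, 217, 217, 217, 217, 217, 217, 217, 217, 217, 217, 217, 217, 217, 217, 217, 217, 217, 217, 217, 217]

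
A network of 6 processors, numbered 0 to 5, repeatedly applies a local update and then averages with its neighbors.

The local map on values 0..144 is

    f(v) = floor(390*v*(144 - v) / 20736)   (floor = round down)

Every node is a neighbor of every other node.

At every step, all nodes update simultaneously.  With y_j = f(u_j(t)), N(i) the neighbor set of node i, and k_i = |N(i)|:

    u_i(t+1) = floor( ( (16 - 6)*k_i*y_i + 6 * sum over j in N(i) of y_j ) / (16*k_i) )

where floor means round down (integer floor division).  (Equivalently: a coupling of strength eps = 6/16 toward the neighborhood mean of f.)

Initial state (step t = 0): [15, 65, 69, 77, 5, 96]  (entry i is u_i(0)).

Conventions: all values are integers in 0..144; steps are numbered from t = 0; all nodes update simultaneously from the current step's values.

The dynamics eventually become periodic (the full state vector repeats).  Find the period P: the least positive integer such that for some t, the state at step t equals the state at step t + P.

Answer: 2
Key observation: The state at step 6, [90, 90, 90, 90, 90, 90], reappears at step 8 — and no state repeats earlier — so the cycle the system enters has period 2.

Derivation:
t=0: [15, 65, 69, 77, 5, 96]
t=1: [51, 84, 85, 85, 39, 79]
t=2: [89, 92, 92, 92, 83, 93]
t=3: [91, 89, 89, 89, 92, 89]
t=4: [90, 91, 91, 91, 89, 91]
t=5: [90, 90, 90, 90, 91, 90]
t=6: [90, 90, 90, 90, 90, 90]
t=7: [91, 91, 91, 91, 91, 91]
t=8: [90, 90, 90, 90, 90, 90]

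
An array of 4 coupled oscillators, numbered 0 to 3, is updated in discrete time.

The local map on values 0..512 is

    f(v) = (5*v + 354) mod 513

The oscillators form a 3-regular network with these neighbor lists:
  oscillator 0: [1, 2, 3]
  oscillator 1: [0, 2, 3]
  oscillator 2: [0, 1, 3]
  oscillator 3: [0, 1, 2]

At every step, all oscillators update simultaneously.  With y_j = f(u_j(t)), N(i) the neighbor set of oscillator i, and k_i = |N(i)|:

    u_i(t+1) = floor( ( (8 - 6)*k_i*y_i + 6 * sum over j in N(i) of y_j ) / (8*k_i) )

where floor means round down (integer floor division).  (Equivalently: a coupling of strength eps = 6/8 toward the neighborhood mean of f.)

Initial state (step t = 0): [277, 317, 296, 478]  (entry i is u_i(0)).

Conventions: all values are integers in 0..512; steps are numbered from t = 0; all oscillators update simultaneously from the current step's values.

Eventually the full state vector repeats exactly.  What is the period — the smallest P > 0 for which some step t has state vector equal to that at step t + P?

Answer: 18
Key observation: The state at step 1, [268, 268, 268, 268], reappears at step 19 — and no state repeats earlier — so the cycle the system enters has period 18.

Derivation:
t=0: [277, 317, 296, 478]
t=1: [268, 268, 268, 268]
t=2: [155, 155, 155, 155]
t=3: [103, 103, 103, 103]
t=4: [356, 356, 356, 356]
t=5: [82, 82, 82, 82]
t=6: [251, 251, 251, 251]
t=7: [70, 70, 70, 70]
t=8: [191, 191, 191, 191]
t=9: [283, 283, 283, 283]
t=10: [230, 230, 230, 230]
t=11: [478, 478, 478, 478]
t=12: [179, 179, 179, 179]
t=13: [223, 223, 223, 223]
t=14: [443, 443, 443, 443]
t=15: [4, 4, 4, 4]
t=16: [374, 374, 374, 374]
t=17: [172, 172, 172, 172]
t=18: [188, 188, 188, 188]
t=19: [268, 268, 268, 268]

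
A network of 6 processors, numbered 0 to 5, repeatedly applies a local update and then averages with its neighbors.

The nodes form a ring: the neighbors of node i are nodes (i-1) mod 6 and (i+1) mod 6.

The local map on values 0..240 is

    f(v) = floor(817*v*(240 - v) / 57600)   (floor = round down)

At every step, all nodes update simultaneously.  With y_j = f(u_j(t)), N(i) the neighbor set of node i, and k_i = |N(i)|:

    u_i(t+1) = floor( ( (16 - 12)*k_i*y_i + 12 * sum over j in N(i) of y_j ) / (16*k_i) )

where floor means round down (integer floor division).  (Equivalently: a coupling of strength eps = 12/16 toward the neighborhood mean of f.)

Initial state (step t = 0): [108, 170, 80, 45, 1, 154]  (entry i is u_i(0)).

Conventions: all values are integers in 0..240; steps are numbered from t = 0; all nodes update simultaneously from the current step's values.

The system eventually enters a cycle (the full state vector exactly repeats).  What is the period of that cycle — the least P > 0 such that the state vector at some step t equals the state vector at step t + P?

Simulating step by step:
t=0: [108, 170, 80, 45, 1, 154]
t=1: [183, 185, 154, 100, 117, 123]
t=2: [167, 161, 175, 196, 201, 182]
t=3: [166, 169, 153, 132, 129, 143]
t=4: [180, 178, 186, 197, 200, 190]
t=5: [147, 149, 139, 125, 123, 133]
t=6: [195, 195, 197, 201, 202, 199]
t=7: [120, 122, 118, 113, 111, 115]
t=8: [203, 204, 203, 203, 203, 203]
t=9: [105, 105, 105, 106, 106, 106]
t=10: [201, 201, 201, 201, 201, 201]
t=11: [111, 111, 111, 111, 111, 111]
t=12: [203, 203, 203, 203, 203, 203]
t=13: [106, 106, 106, 106, 106, 106]
t=14: [201, 201, 201, 201, 201, 201]

Answer: 4
Key observation: The state at step 10, [201, 201, 201, 201, 201, 201], reappears at step 14 — and no state repeats earlier — so the cycle the system enters has period 4.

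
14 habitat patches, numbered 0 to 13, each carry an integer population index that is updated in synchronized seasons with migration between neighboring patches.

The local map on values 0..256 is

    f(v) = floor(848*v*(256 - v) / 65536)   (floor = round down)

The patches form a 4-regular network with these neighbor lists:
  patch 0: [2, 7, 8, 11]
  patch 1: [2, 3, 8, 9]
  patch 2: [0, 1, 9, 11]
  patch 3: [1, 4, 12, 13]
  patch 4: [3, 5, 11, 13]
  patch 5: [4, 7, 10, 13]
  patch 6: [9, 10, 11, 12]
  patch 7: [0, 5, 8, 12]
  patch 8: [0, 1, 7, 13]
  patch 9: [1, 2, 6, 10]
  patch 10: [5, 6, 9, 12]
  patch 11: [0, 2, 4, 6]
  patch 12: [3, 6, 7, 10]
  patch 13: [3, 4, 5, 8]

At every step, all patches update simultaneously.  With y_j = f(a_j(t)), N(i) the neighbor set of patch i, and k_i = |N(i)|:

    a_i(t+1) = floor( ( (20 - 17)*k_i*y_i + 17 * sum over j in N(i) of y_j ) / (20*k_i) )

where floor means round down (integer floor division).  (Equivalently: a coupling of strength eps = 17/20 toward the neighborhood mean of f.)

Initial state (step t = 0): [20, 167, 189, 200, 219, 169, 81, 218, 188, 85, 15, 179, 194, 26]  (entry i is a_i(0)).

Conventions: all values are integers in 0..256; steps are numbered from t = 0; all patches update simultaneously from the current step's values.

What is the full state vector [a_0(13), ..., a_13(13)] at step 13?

Answer: [122, 122, 122, 122, 122, 122, 122, 122, 122, 122, 122, 122, 122, 122]

Derivation:
t=0: [20, 167, 189, 200, 219, 169, 81, 218, 188, 85, 15, 179, 194, 26]
t=1: [139, 169, 155, 133, 140, 99, 147, 137, 117, 152, 159, 135, 125, 139]
t=2: [208, 204, 203, 206, 208, 206, 206, 208, 205, 200, 204, 207, 207, 208]
t=3: [132, 137, 135, 131, 131, 131, 135, 131, 131, 137, 135, 132, 132, 131]
t=4: [211, 210, 210, 210, 211, 211, 210, 211, 210, 210, 210, 211, 211, 211]
t=5: [122, 124, 123, 122, 122, 122, 123, 122, 122, 124, 123, 122, 123, 122]
t=6: [211, 211, 211, 211, 211, 211, 211, 211, 211, 211, 211, 211, 211, 211]
t=7: [122, 122, 122, 122, 122, 122, 122, 122, 122, 122, 122, 122, 122, 122]
t=8: [211, 211, 211, 211, 211, 211, 211, 211, 211, 211, 211, 211, 211, 211]
t=9: [122, 122, 122, 122, 122, 122, 122, 122, 122, 122, 122, 122, 122, 122]
t=10: [211, 211, 211, 211, 211, 211, 211, 211, 211, 211, 211, 211, 211, 211]
t=11: [122, 122, 122, 122, 122, 122, 122, 122, 122, 122, 122, 122, 122, 122]
t=12: [211, 211, 211, 211, 211, 211, 211, 211, 211, 211, 211, 211, 211, 211]
t=13: [122, 122, 122, 122, 122, 122, 122, 122, 122, 122, 122, 122, 122, 122]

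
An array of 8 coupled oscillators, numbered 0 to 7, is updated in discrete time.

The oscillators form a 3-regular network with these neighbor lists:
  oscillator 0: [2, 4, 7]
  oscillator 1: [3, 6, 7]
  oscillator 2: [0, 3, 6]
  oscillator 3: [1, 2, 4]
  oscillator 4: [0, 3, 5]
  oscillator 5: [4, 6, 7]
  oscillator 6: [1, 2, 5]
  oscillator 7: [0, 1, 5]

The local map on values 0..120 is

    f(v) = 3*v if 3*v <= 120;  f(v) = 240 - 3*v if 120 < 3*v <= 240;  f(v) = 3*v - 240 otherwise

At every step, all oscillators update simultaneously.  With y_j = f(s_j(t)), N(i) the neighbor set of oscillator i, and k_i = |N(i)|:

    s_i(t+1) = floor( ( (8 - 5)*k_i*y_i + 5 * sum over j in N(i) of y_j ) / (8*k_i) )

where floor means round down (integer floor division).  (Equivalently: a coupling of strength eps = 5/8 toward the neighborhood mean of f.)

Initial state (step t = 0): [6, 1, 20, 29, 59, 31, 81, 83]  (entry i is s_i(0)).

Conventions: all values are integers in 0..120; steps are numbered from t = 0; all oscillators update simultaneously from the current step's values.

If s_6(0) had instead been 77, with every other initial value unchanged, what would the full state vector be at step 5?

Answer: [47, 50, 22, 30, 44, 64, 42, 73]
Key observation: This trace re-runs the system from the modified initial state.

Derivation:
t=0: [6, 1, 20, 29, 59, 31, 77, 83]
t=1: [34, 23, 46, 58, 64, 51, 35, 27]
t=2: [86, 78, 95, 70, 71, 81, 93, 84]
t=3: [24, 19, 35, 27, 20, 17, 25, 10]
t=4: [67, 60, 86, 76, 65, 53, 72, 48]
t=5: [47, 50, 22, 30, 44, 64, 42, 73]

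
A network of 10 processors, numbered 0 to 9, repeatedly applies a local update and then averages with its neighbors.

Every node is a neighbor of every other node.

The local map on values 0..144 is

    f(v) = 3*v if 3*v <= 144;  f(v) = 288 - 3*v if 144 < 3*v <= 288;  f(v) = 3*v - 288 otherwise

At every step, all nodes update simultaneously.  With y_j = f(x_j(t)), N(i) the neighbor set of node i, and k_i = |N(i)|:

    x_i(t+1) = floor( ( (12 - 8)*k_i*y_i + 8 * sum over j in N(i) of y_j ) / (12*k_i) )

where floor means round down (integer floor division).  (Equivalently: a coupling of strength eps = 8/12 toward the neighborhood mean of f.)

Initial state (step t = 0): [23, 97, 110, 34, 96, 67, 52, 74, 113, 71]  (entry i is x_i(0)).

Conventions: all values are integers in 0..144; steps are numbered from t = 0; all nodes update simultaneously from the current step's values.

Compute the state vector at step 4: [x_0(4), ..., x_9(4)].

Answer: [52, 59, 56, 54, 59, 52, 57, 53, 54, 51]

Derivation:
t=0: [23, 97, 110, 34, 96, 67, 52, 74, 113, 71]
t=1: [64, 47, 57, 72, 46, 69, 80, 63, 59, 65]
t=2: [98, 110, 104, 92, 109, 94, 86, 99, 102, 97]
t=3: [15, 24, 20, 17, 24, 15, 21, 16, 18, 14]
t=4: [52, 59, 56, 54, 59, 52, 57, 53, 54, 51]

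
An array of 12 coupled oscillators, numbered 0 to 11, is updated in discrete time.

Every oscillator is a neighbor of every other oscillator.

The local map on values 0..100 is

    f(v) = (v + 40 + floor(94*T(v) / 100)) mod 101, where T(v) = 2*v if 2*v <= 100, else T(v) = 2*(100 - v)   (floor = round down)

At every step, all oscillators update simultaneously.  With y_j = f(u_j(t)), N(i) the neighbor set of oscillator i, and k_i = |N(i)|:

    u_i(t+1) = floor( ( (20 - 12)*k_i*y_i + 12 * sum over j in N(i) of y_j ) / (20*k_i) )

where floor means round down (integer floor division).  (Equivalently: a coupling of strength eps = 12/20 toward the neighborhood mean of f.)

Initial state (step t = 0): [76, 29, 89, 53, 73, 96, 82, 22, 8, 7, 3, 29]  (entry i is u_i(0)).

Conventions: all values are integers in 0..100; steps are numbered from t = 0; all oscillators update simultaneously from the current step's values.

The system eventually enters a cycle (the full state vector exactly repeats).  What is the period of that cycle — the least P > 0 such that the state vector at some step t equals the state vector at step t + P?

Simulating step by step:
t=0: [76, 29, 89, 53, 73, 96, 82, 22, 8, 7, 3, 29]
t=1: [51, 38, 47, 58, 52, 45, 49, 31, 52, 51, 47, 38]
t=2: [73, 61, 70, 70, 72, 68, 72, 54, 72, 73, 70, 61]
t=3: [65, 68, 66, 66, 65, 66, 65, 70, 65, 65, 66, 68]
t=4: [68, 67, 68, 68, 68, 68, 68, 66, 68, 68, 68, 67]
t=5: [67, 67, 67, 67, 67, 67, 67, 67, 67, 67, 67, 67]
t=6: [68, 68, 68, 68, 68, 68, 68, 68, 68, 68, 68, 68]
t=7: [67, 67, 67, 67, 67, 67, 67, 67, 67, 67, 67, 67]

Answer: 2
Key observation: The state at step 5, [67, 67, 67, 67, 67, 67, 67, 67, 67, 67, 67, 67], reappears at step 7 — and no state repeats earlier — so the cycle the system enters has period 2.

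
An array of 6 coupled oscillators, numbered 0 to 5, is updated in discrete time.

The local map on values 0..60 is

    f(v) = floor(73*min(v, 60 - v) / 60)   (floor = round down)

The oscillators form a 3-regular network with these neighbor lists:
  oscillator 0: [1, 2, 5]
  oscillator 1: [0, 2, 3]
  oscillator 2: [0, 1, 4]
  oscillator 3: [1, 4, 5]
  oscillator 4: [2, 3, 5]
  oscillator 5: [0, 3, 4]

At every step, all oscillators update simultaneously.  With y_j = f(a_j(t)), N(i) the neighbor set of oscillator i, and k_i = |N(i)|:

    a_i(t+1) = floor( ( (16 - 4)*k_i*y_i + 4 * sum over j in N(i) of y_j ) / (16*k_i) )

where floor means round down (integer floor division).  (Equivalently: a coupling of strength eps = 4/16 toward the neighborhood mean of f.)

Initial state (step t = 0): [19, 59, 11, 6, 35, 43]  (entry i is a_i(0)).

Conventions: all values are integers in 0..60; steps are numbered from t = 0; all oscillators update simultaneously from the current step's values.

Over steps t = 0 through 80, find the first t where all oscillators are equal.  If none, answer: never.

Simulating step by step:
t=0: [19, 59, 11, 6, 35, 43]  (not all equal)
t=1: [20, 4, 14, 9, 25, 20]  (not all equal)
t=2: [21, 7, 17, 12, 26, 23]  (not all equal)
t=3: [23, 10, 20, 16, 28, 26]  (not all equal)
t=4: [25, 14, 24, 20, 31, 29]  (not all equal)
t=5: [29, 19, 28, 25, 33, 33]  (not all equal)
t=6: [33, 25, 33, 29, 32, 32]  (not all equal)
t=7: [32, 30, 32, 34, 33, 33]  (not all equal)
t=8: [34, 35, 34, 31, 32, 32]  (not all equal)
t=9: [31, 30, 31, 34, 33, 33]  (not all equal)
t=10: [34, 35, 34, 31, 32, 32]  (not all equal)

Answer: never
Key observation: The state at step 8 reappears at step 10 — the system is in a cycle of period 2 from step 8 on.  No step 0..10 is synchronized, and the cycle repeats forever, so no step up to 80 (or ever) has all oscillators equal.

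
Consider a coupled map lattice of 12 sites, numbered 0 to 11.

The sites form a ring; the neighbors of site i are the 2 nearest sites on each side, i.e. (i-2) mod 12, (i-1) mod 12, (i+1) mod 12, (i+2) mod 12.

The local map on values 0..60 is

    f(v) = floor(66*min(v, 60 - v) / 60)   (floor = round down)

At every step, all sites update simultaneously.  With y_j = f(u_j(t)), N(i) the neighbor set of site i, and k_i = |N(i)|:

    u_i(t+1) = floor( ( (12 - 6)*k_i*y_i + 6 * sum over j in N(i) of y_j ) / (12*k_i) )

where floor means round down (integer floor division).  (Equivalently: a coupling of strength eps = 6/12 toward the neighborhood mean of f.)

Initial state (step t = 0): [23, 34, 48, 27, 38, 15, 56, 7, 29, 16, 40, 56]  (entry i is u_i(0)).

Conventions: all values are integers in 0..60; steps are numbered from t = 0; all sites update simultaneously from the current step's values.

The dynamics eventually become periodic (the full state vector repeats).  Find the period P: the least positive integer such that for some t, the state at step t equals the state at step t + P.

Simulating step by step:
t=0: [23, 34, 48, 27, 38, 15, 56, 7, 29, 16, 40, 56]
t=1: [20, 22, 19, 24, 19, 16, 11, 12, 21, 16, 20, 13]
t=2: [21, 22, 21, 23, 19, 17, 15, 15, 19, 17, 20, 17]
t=3: [22, 23, 23, 23, 20, 18, 17, 17, 19, 18, 20, 19]
t=4: [23, 24, 24, 23, 21, 19, 18, 18, 19, 19, 21, 21]
t=5: [24, 25, 25, 24, 22, 20, 19, 19, 20, 20, 22, 23]
t=6: [25, 26, 26, 25, 23, 22, 21, 20, 21, 22, 23, 24]
t=7: [26, 27, 27, 26, 25, 24, 23, 22, 23, 24, 25, 26]
t=8: [28, 28, 28, 27, 27, 26, 25, 24, 25, 26, 26, 27]
t=9: [29, 29, 29, 29, 28, 27, 27, 26, 27, 27, 28, 29]
t=10: [30, 31, 30, 30, 30, 29, 29, 28, 29, 29, 30, 30]
t=11: [32, 32, 32, 32, 32, 31, 31, 30, 31, 31, 32, 32]
t=12: [30, 30, 30, 30, 30, 31, 31, 32, 31, 31, 30, 30]
t=13: [33, 33, 33, 32, 32, 31, 31, 30, 31, 31, 32, 32]
t=14: [29, 29, 29, 29, 30, 31, 31, 32, 31, 31, 30, 29]
t=15: [31, 31, 31, 31, 32, 31, 31, 30, 31, 31, 32, 31]
t=16: [30, 31, 30, 30, 30, 31, 31, 32, 31, 31, 30, 30]
t=17: [32, 32, 32, 32, 32, 31, 31, 30, 31, 31, 32, 32]

Answer: 6
Key observation: The state at step 11, [32, 32, 32, 32, 32, 31, 31, 30, 31, 31, 32, 32], reappears at step 17 — and no state repeats earlier — so the cycle the system enters has period 6.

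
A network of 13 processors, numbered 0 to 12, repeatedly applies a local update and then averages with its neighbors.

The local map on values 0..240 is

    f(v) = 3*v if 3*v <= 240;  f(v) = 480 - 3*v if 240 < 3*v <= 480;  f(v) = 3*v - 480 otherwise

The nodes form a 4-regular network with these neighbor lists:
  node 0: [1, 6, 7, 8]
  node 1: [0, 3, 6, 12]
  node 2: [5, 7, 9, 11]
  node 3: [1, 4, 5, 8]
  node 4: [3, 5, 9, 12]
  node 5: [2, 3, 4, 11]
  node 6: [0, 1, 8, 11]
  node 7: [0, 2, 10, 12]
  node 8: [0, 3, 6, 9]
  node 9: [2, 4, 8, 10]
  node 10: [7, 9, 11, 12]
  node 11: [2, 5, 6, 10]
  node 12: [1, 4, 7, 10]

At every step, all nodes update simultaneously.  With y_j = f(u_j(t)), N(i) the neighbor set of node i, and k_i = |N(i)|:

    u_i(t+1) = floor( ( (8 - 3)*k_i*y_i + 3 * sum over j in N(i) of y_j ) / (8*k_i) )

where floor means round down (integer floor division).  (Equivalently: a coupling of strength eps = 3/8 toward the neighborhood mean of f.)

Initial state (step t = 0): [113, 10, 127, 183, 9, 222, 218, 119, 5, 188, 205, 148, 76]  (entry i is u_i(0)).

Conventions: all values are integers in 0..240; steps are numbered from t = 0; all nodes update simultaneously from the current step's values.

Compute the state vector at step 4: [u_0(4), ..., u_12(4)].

Answer: [173, 195, 174, 208, 187, 193, 209, 80, 148, 151, 73, 201, 111]

Derivation:
t=0: [113, 10, 127, 183, 9, 222, 218, 119, 5, 188, 205, 148, 76]
t=1: [120, 76, 102, 67, 70, 137, 129, 133, 53, 78, 128, 78, 172]
t=2: [127, 184, 166, 188, 181, 119, 127, 90, 160, 206, 114, 186, 80]
t=3: [97, 93, 62, 76, 94, 99, 85, 177, 39, 106, 148, 84, 195]
t=4: [173, 195, 174, 208, 187, 193, 209, 80, 148, 151, 73, 201, 111]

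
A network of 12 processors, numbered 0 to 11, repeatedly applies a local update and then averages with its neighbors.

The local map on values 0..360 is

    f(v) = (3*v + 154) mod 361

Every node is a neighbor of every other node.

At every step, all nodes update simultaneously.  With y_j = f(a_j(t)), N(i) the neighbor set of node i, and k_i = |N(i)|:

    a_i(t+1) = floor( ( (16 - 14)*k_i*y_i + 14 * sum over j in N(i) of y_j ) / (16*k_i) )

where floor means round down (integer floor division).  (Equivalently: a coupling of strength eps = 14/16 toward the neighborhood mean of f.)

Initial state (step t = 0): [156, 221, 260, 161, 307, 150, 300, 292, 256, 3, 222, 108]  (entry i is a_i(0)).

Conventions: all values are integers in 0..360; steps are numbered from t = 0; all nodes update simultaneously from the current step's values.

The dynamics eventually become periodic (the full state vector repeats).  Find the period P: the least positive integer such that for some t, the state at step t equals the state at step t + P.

Answer: 18
Key observation: The state at step 3, [75, 75, 75, 75, 75, 75, 75, 75, 75, 75, 75, 75], reappears at step 21 — and no state repeats earlier — so the cycle the system enters has period 18.

Derivation:
t=0: [156, 221, 260, 161, 307, 150, 300, 292, 256, 3, 222, 108]
t=1: [223, 215, 221, 223, 227, 222, 226, 225, 220, 218, 215, 216]
t=2: [95, 93, 94, 95, 95, 94, 95, 95, 94, 94, 93, 94]
t=3: [75, 75, 75, 75, 75, 75, 75, 75, 75, 75, 75, 75]
t=4: [18, 18, 18, 18, 18, 18, 18, 18, 18, 18, 18, 18]
t=5: [208, 208, 208, 208, 208, 208, 208, 208, 208, 208, 208, 208]
t=6: [56, 56, 56, 56, 56, 56, 56, 56, 56, 56, 56, 56]
t=7: [322, 322, 322, 322, 322, 322, 322, 322, 322, 322, 322, 322]
t=8: [37, 37, 37, 37, 37, 37, 37, 37, 37, 37, 37, 37]
t=9: [265, 265, 265, 265, 265, 265, 265, 265, 265, 265, 265, 265]
t=10: [227, 227, 227, 227, 227, 227, 227, 227, 227, 227, 227, 227]
t=11: [113, 113, 113, 113, 113, 113, 113, 113, 113, 113, 113, 113]
t=12: [132, 132, 132, 132, 132, 132, 132, 132, 132, 132, 132, 132]
t=13: [189, 189, 189, 189, 189, 189, 189, 189, 189, 189, 189, 189]
t=14: [360, 360, 360, 360, 360, 360, 360, 360, 360, 360, 360, 360]
t=15: [151, 151, 151, 151, 151, 151, 151, 151, 151, 151, 151, 151]
t=16: [246, 246, 246, 246, 246, 246, 246, 246, 246, 246, 246, 246]
t=17: [170, 170, 170, 170, 170, 170, 170, 170, 170, 170, 170, 170]
t=18: [303, 303, 303, 303, 303, 303, 303, 303, 303, 303, 303, 303]
t=19: [341, 341, 341, 341, 341, 341, 341, 341, 341, 341, 341, 341]
t=20: [94, 94, 94, 94, 94, 94, 94, 94, 94, 94, 94, 94]
t=21: [75, 75, 75, 75, 75, 75, 75, 75, 75, 75, 75, 75]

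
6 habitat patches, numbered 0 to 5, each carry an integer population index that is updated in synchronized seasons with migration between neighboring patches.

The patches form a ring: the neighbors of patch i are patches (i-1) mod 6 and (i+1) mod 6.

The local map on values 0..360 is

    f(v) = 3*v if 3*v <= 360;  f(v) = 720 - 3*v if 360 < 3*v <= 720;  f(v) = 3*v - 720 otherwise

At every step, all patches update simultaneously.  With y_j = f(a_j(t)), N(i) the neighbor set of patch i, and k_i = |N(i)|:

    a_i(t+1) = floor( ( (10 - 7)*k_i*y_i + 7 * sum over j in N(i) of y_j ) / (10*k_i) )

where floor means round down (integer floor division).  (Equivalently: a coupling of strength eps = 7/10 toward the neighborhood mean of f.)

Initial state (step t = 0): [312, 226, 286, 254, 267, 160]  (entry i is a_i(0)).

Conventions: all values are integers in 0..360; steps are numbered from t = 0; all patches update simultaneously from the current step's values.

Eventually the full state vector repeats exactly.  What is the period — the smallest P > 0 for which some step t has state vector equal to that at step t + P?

Answer: 22
Key observation: The state at step 34, [252, 128, 252, 128, 252, 128], reappears at step 56 — and no state repeats earlier — so the cycle the system enters has period 22.

Derivation:
t=0: [312, 226, 286, 254, 267, 160]
t=1: [163, 136, 70, 89, 123, 175]
t=2: [246, 247, 265, 276, 267, 262]
t=3: [35, 38, 67, 87, 85, 54]
t=4: [128, 141, 191, 237, 224, 174]
t=5: [274, 258, 151, 70, 86, 193]
t=6: [98, 145, 172, 246, 200, 168]
t=7: [263, 259, 167, 118, 117, 209]
t=8: [73, 117, 209, 305, 261, 174]
t=9: [257, 214, 219, 113, 156, 158]
t=10: [128, 63, 164, 211, 280, 179]
t=11: [231, 254, 165, 147, 130, 214]
t=12: [50, 100, 179, 277, 223, 148]
t=13: [246, 206, 198, 115, 150, 153]
t=14: [132, 81, 194, 242, 293, 179]
t=15: [246, 234, 128, 105, 113, 223]
t=16: [29, 129, 217, 330, 229, 140]
t=17: [247, 154, 231, 116, 209, 132]
t=18: [210, 94, 220, 146, 263, 137]
t=19: [233, 137, 215, 129, 227, 148]
t=20: [211, 126, 247, 139, 224, 103]
t=21: [253, 140, 232, 115, 228, 139]
t=22: [222, 112, 232, 124, 237, 117]
t=23: [256, 128, 246, 115, 247, 127]
t=24: [250, 123, 243, 117, 245, 125]
t=25: [252, 118, 248, 113, 248, 119]
t=26: [259, 127, 249, 118, 250, 128]
t=27: [253, 131, 250, 126, 250, 131]
t=28: [240, 122, 243, 123, 243, 122]
t=29: [247, 109, 249, 111, 249, 109]
t=30: [235, 114, 239, 118, 239, 114]
t=31: [243, 108, 244, 108, 244, 108]
t=32: [229, 104, 230, 105, 230, 104]
t=33: [228, 115, 228, 115, 228, 115]
t=34: [252, 128, 252, 128, 252, 128]
t=35: [246, 126, 246, 126, 246, 126]
t=36: [244, 115, 244, 115, 244, 115]
t=37: [245, 111, 245, 111, 245, 111]
t=38: [237, 110, 237, 110, 237, 110]
t=39: [233, 105, 233, 105, 233, 105]
t=40: [226, 109, 226, 109, 226, 109]
t=41: [241, 127, 241, 127, 241, 127]
t=42: [238, 103, 238, 103, 238, 103]
t=43: [218, 96, 218, 96, 218, 96]
t=44: [221, 132, 221, 132, 221, 132]
t=45: [243, 137, 243, 137, 243, 137]
t=46: [219, 99, 219, 99, 219, 99]
t=47: [226, 133, 226, 133, 226, 133]
t=48: [237, 125, 237, 125, 237, 125]
t=49: [244, 109, 244, 109, 244, 109]
t=50: [232, 106, 232, 106, 232, 106]
t=51: [229, 112, 229, 112, 229, 112]
t=52: [245, 123, 245, 123, 245, 123]
t=53: [250, 115, 250, 115, 250, 115]
t=54: [250, 124, 250, 124, 250, 124]
t=55: [252, 125, 252, 125, 252, 125]
t=56: [252, 128, 252, 128, 252, 128]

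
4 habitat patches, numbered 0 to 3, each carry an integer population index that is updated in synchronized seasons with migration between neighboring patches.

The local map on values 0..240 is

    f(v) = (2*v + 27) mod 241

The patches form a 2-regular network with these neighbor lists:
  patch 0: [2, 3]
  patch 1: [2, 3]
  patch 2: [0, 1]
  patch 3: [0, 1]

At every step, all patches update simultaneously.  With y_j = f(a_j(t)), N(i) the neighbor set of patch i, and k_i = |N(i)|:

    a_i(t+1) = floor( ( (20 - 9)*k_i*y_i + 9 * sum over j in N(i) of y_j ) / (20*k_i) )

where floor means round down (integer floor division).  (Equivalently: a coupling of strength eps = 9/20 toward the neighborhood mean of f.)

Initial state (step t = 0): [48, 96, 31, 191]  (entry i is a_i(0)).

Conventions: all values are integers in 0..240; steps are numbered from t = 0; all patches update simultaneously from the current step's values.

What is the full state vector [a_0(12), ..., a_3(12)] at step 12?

Simulating step by step:
t=0: [48, 96, 31, 191]
t=1: [125, 178, 125, 169]
t=2: [55, 114, 59, 108]
t=3: [108, 40, 113, 35]
t=4: [25, 83, 31, 77]
t=5: [103, 166, 109, 160]
t=6: [152, 89, 81, 137]
t=7: [105, 168, 170, 99]
t=8: [209, 146, 150, 204]
t=9: [175, 105, 110, 170]
t=10: [104, 160, 87, 153]
t=11: [195, 124, 187, 127]
t=12: [141, 63, 135, 69]

Answer: [141, 63, 135, 69]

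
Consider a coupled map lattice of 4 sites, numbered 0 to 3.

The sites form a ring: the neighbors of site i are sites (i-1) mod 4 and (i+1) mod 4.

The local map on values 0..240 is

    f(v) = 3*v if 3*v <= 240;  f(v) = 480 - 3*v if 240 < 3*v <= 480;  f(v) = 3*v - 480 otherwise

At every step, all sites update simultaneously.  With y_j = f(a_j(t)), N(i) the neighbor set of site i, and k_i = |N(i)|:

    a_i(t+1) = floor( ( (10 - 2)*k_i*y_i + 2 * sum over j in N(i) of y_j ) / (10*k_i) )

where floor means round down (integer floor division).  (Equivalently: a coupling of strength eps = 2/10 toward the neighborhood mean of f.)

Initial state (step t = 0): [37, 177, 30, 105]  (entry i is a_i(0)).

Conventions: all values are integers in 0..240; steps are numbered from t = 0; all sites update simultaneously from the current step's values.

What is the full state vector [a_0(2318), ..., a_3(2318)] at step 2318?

Simulating step by step:
t=0: [37, 177, 30, 105]
t=1: [110, 60, 93, 152]
t=2: [140, 179, 181, 54]
t=3: [69, 57, 72, 141]
t=4: [188, 179, 195, 87]
t=5: [94, 64, 111, 194]
t=6: [187, 188, 147, 116]
t=7: [86, 79, 52, 117]
t=8: [214, 227, 161, 141]
t=9: [155, 177, 28, 62]
t=10: [35, 50, 90, 158]
t=11: [99, 151, 183, 36]
t=12: [159, 46, 68, 111]
t=13: [30, 131, 191, 138]
t=14: [87, 87, 89, 71]
t=15: [218, 218, 213, 213]
t=16: [172, 172, 160, 160]
t=17: [32, 32, 3, 3]
t=18: [87, 87, 17, 17]
t=19: [202, 202, 67, 67]
t=20: [133, 133, 193, 193]
t=21: [82, 82, 97, 97]
t=22: [229, 229, 193, 193]
t=23: [196, 196, 109, 109]
t=24: [112, 112, 148, 148]
t=25: [133, 133, 46, 46]
t=26: [86, 86, 132, 132]
t=27: [208, 208, 97, 97]
t=28: [148, 148, 184, 184]
t=29: [39, 39, 68, 68]
t=30: [125, 125, 195, 195]
t=31: [105, 105, 105, 105]
t=32: [165, 165, 165, 165]
t=33: [15, 15, 15, 15]
t=34: [45, 45, 45, 45]
t=35: [135, 135, 135, 135]
t=36: [75, 75, 75, 75]
t=37: [225, 225, 225, 225]
t=38: [195, 195, 195, 195]
t=39: [105, 105, 105, 105]

Answer: [195, 195, 195, 195]
Key observation: The state at step 31, [105, 105, 105, 105], reappears at step 39: the system is in a cycle of period 8 from step 31 on.  Therefore the state at step 2318 equals the state at step 31 + ((2318 - 31) mod 8) = 38, which is [195, 195, 195, 195].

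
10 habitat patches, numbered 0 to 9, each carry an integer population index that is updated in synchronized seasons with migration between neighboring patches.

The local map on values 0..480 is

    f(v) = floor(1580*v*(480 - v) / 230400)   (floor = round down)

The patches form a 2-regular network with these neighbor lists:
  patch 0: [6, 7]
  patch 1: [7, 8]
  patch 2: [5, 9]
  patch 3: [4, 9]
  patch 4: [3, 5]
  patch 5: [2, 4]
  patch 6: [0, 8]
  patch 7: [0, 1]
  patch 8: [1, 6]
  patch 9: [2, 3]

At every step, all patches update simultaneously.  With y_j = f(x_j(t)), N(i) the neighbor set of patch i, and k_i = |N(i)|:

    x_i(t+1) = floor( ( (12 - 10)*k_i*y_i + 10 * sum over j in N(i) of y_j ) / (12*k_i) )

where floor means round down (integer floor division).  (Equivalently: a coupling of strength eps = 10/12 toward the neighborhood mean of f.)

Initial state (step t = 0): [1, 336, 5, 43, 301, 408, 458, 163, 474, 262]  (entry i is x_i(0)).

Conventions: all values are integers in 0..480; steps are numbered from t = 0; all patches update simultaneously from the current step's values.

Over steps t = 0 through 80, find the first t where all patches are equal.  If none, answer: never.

Simulating step by step:
t=0: [1, 336, 5, 43, 301, 408, 458, 163, 474, 262]  (not all equal)
t=1: [176, 210, 249, 338, 198, 193, 20, 198, 169, 125]  (not all equal)
t=2: [246, 373, 350, 340, 358, 386, 313, 377, 247, 351]  (not all equal)
t=3: [325, 320, 284, 308, 289, 295, 388, 322, 328, 317]  (not all equal)
t=4: [304, 345, 366, 365, 370, 378, 326, 348, 304, 369]  (not all equal)
t=5: [335, 336, 274, 280, 276, 279, 362, 337, 337, 285]  (not all equal)
t=6: [314, 330, 383, 383, 384, 386, 324, 331, 314, 384]  (not all equal)
t=7: [344, 346, 250, 252, 251, 252, 355, 346, 344, 253]  (not all equal)
t=8: [312, 318, 393, 393, 394, 394, 317, 318, 312, 393]  (not all equal)
t=9: [354, 355, 233, 233, 232, 232, 358, 355, 354, 234]  (not all equal)
t=10: [302, 304, 394, 394, 394, 394, 304, 304, 302, 394]  (not all equal)
t=11: [366, 366, 232, 232, 232, 232, 367, 366, 366, 232]  (not all equal)
t=12: [285, 286, 394, 394, 394, 394, 285, 286, 285, 394]  (not all equal)
t=13: [380, 380, 232, 232, 232, 232, 381, 380, 380, 232]  (not all equal)
t=14: [259, 260, 394, 394, 394, 394, 259, 260, 259, 394]  (not all equal)
t=15: [392, 392, 232, 232, 232, 232, 392, 392, 392, 232]  (not all equal)
t=16: [236, 236, 394, 394, 394, 394, 236, 236, 236, 394]  (not all equal)
t=17: [394, 394, 232, 232, 232, 232, 394, 394, 394, 232]  (not all equal)
t=18: [232, 232, 394, 394, 394, 394, 232, 232, 232, 394]  (not all equal)
t=19: [394, 394, 232, 232, 232, 232, 394, 394, 394, 232]  (not all equal)

Answer: never
Key observation: The state at step 17 reappears at step 19 — the system is in a cycle of period 2 from step 17 on.  No step 0..19 is synchronized, and the cycle repeats forever, so no step up to 80 (or ever) has all patches equal.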